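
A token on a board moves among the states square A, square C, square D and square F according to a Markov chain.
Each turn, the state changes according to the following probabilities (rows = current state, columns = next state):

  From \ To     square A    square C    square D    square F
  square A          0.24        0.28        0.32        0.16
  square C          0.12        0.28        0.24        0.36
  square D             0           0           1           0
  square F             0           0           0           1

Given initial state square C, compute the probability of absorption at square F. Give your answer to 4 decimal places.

Let h(s) be the probability of absorption at square F starting from transient state s. Then h(square F) = 1 and h(square D) = 0. By first-step analysis:
h(square A) = 0.24·h(square A) + 0.28·h(square C) + 0.32·0 + 0.16·1
h(square C) = 0.12·h(square A) + 0.28·h(square C) + 0.24·0 + 0.36·1
Solving: h(square A) = 0.4206, h(square C) = 0.5701.
Starting from square C, the probability is 0.5701.

0.5701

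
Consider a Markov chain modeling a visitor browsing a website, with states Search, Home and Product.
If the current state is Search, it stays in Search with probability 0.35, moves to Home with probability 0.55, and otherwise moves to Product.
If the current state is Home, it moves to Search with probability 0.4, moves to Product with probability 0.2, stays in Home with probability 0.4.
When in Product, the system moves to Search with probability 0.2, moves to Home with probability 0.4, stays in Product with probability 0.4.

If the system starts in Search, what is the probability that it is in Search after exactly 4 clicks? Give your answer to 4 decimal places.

0.3426

Propagate the distribution vector 4 clicks from Search.
After 0 clicks: (1.0000, 0.0000, 0.0000)
After 1 click: (0.3500, 0.5500, 0.1000)
After 2 clicks: (0.3625, 0.4525, 0.1850)
After 3 clicks: (0.3449, 0.4544, 0.2008)
After 4 clicks: (0.3426, 0.4517, 0.2057)
P(in Search after 4 clicks) = 0.3426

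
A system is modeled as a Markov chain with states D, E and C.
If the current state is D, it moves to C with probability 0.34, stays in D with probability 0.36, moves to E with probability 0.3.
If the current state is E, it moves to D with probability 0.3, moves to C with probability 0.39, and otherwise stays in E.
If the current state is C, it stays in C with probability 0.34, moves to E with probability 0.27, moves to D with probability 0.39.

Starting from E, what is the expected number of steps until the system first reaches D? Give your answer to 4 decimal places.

2.9991

Let t(s) be the expected number of steps to first reach D from state s, with t(D) = 0. Conditioning on the first step:
t(E) = 1 + 0.31·t(E) + 0.39·t(C)
t(C) = 1 + 0.27·t(E) + 0.34·t(C)
Solving: t(E) = 2.9991, t(C) = 2.7421.
Expected steps from E to D: 2.9991.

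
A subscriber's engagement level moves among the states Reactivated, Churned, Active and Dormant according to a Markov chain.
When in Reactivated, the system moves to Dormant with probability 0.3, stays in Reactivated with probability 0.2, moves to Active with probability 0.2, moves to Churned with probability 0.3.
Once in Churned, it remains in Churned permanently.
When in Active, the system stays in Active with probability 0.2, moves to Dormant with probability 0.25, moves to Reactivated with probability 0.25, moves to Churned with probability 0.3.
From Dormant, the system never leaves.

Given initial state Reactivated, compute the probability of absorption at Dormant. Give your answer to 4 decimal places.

0.4915

Let h(s) be the probability of absorption at Dormant starting from transient state s. Then h(Dormant) = 1 and h(Churned) = 0. By first-step analysis:
h(Reactivated) = 0.2·h(Reactivated) + 0.3·0 + 0.2·h(Active) + 0.3·1
h(Active) = 0.25·h(Reactivated) + 0.3·0 + 0.2·h(Active) + 0.25·1
Solving: h(Reactivated) = 0.4915, h(Active) = 0.4661.
Starting from Reactivated, the probability is 0.4915.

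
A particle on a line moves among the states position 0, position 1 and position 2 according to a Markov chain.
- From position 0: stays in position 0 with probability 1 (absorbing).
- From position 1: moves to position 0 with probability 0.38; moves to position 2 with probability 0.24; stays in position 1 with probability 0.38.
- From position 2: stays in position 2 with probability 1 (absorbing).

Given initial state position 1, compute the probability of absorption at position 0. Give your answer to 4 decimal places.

0.6129

Let h(s) be the probability of absorption at position 0 starting from transient state s. Then h(position 0) = 1 and h(position 2) = 0. By first-step analysis:
h(position 1) = 0.38·1 + 0.38·h(position 1) + 0.24·0
Solving: h(position 1) = 0.6129.
Starting from position 1, the probability is 0.6129.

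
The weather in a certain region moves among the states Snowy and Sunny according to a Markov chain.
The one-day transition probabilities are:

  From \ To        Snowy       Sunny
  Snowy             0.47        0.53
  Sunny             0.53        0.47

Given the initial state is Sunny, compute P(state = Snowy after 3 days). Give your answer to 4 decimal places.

Propagate the distribution vector 3 days from Sunny.
After 0 days: (0.0000, 1.0000)
After 1 day: (0.5300, 0.4700)
After 2 days: (0.4982, 0.5018)
After 3 days: (0.5001, 0.4999)
P(in Snowy after 3 days) = 0.5001

0.5001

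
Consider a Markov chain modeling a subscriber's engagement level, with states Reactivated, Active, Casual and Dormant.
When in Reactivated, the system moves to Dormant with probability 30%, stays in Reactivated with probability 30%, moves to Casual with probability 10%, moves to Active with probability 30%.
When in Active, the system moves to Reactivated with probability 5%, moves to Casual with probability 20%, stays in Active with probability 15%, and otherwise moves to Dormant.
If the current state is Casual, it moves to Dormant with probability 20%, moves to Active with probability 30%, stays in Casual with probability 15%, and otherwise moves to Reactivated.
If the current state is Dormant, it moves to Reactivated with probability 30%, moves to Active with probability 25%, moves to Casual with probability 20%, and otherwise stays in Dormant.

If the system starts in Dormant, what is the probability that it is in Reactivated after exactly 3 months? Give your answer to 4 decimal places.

Propagate the distribution vector 3 months from Dormant.
After 0 months: (0.0000, 0.0000, 0.0000, 1.0000)
After 1 month: (0.3000, 0.2500, 0.2000, 0.2500)
After 2 months: (0.2475, 0.2500, 0.1600, 0.3425)
After 3 months: (0.2455, 0.2454, 0.1673, 0.3419)
P(in Reactivated after 3 months) = 0.2455

0.2455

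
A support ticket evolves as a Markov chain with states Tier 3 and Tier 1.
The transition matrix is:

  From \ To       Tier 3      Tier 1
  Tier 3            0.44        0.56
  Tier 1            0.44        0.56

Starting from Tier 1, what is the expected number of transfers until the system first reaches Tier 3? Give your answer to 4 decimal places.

2.2727

Let t(s) be the expected number of transfers to first reach Tier 3 from state s, with t(Tier 3) = 0. Conditioning on the first transfer:
t(Tier 1) = 1 + 0.56·t(Tier 1)
Solving: t(Tier 1) = 2.2727.
Expected transfers from Tier 1 to Tier 3: 2.2727.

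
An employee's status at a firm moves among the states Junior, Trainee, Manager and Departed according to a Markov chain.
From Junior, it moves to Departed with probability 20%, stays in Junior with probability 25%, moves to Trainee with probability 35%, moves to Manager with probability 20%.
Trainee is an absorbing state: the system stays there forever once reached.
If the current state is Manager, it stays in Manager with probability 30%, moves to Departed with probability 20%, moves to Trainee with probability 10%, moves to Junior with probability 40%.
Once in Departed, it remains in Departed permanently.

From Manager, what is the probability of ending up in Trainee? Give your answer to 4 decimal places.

0.4831

Let h(s) be the probability of absorption at Trainee starting from transient state s. Then h(Trainee) = 1 and h(Departed) = 0. By first-step analysis:
h(Junior) = 0.25·h(Junior) + 0.35·1 + 0.2·h(Manager) + 0.2·0
h(Manager) = 0.4·h(Junior) + 0.1·1 + 0.3·h(Manager) + 0.2·0
Solving: h(Junior) = 0.5955, h(Manager) = 0.4831.
Starting from Manager, the probability is 0.4831.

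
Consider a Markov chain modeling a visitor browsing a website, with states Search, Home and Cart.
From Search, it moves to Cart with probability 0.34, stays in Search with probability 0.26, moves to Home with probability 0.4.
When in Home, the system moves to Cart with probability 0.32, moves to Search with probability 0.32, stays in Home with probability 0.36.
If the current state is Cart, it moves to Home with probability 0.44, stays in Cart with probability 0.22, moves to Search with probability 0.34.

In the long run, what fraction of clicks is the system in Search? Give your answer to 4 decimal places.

0.3075

Let the stationary distribution be π with π = πP and π_1 + π_2 + π_3 = 1.
π_1 = 0.26·π_1 + 0.32·π_2 + 0.34·π_3
π_2 = 0.4·π_1 + 0.36·π_2 + 0.44·π_3
Solving with the normalization constraint gives π = (0.3075, 0.3960, 0.2965).
So the stationary probability of Search is 0.3075.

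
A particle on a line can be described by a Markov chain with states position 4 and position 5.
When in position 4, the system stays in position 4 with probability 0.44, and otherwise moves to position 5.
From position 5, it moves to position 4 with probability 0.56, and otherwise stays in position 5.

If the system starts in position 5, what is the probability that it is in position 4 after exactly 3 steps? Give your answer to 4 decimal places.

Propagate the distribution vector 3 steps from position 5.
After 0 steps: (0.0000, 1.0000)
After 1 step: (0.5600, 0.4400)
After 2 steps: (0.4928, 0.5072)
After 3 steps: (0.5009, 0.4991)
P(in position 4 after 3 steps) = 0.5009

0.5009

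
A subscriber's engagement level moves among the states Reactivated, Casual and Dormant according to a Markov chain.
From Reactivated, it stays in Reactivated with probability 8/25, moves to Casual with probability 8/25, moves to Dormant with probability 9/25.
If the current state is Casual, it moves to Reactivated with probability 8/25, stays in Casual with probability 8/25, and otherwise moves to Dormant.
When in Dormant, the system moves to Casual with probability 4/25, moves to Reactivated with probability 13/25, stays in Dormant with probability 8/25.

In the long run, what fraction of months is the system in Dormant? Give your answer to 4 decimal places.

0.3462

Let the stationary distribution be π with π = πP and π_1 + π_2 + π_3 = 1.
π_1 = 0.32·π_1 + 0.32·π_2 + 0.52·π_3
π_2 = 0.32·π_1 + 0.32·π_2 + 0.16·π_3
Solving with the normalization constraint gives π = (0.3892, 0.2646, 0.3462).
So the stationary probability of Dormant is 0.3462.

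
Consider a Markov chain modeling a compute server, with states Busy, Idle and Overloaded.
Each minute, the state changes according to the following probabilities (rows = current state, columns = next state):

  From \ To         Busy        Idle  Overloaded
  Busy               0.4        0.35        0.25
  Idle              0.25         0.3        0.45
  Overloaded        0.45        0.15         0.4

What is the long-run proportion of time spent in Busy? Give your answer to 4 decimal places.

Let the stationary distribution be π with π = πP and π_1 + π_2 + π_3 = 1.
π_1 = 0.4·π_1 + 0.25·π_2 + 0.45·π_3
π_2 = 0.35·π_1 + 0.3·π_2 + 0.15·π_3
Solving with the normalization constraint gives π = (0.3780, 0.2654, 0.3566).
So the stationary probability of Busy is 0.3780.

0.3780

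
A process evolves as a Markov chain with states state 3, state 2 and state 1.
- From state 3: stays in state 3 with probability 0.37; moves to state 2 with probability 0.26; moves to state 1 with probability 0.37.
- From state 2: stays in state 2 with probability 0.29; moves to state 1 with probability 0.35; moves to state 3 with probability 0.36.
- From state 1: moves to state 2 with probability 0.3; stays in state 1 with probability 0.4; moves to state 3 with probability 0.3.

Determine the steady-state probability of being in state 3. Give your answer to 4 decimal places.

Let the stationary distribution be π with π = πP and π_1 + π_2 + π_3 = 1.
π_1 = 0.37·π_1 + 0.36·π_2 + 0.3·π_3
π_2 = 0.26·π_1 + 0.29·π_2 + 0.3·π_3
Solving with the normalization constraint gives π = (0.3409, 0.2835, 0.3756).
So the stationary probability of state 3 is 0.3409.

0.3409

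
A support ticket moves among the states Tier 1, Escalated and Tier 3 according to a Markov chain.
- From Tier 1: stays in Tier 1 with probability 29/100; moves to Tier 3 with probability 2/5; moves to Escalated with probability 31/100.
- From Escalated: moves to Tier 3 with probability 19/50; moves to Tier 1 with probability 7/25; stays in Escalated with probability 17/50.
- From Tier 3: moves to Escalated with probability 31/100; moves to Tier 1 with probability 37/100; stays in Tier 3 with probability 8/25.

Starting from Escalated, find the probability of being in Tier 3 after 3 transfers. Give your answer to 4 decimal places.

Propagate the distribution vector 3 transfers from Escalated.
After 0 transfers: (0.0000, 1.0000, 0.0000)
After 1 transfer: (0.2800, 0.3400, 0.3800)
After 2 transfers: (0.3170, 0.3202, 0.3628)
After 3 transfers: (0.3158, 0.3196, 0.3646)
P(in Tier 3 after 3 transfers) = 0.3646

0.3646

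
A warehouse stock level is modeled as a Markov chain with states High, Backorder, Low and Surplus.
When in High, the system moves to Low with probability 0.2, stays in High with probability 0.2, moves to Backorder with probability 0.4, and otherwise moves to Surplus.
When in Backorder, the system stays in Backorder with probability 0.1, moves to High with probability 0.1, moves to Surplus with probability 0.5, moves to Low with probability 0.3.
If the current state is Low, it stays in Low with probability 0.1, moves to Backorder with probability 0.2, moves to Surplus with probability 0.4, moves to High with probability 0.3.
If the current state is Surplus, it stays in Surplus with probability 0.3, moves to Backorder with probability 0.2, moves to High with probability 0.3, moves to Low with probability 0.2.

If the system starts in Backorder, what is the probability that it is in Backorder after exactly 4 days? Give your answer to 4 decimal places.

Propagate the distribution vector 4 days from Backorder.
After 0 days: (0.0000, 1.0000, 0.0000, 0.0000)
After 1 day: (0.1000, 0.1000, 0.3000, 0.5000)
After 2 days: (0.2700, 0.2100, 0.1800, 0.3400)
After 3 days: (0.2310, 0.2330, 0.2030, 0.3330)
After 4 days: (0.2303, 0.2229, 0.2030, 0.3438)
P(in Backorder after 4 days) = 0.2229

0.2229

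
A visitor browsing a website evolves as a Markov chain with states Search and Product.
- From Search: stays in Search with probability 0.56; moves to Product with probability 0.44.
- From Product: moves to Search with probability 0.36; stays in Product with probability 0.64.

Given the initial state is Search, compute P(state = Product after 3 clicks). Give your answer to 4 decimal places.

Propagate the distribution vector 3 clicks from Search.
After 0 clicks: (1.0000, 0.0000)
After 1 click: (0.5600, 0.4400)
After 2 clicks: (0.4720, 0.5280)
After 3 clicks: (0.4544, 0.5456)
P(in Product after 3 clicks) = 0.5456

0.5456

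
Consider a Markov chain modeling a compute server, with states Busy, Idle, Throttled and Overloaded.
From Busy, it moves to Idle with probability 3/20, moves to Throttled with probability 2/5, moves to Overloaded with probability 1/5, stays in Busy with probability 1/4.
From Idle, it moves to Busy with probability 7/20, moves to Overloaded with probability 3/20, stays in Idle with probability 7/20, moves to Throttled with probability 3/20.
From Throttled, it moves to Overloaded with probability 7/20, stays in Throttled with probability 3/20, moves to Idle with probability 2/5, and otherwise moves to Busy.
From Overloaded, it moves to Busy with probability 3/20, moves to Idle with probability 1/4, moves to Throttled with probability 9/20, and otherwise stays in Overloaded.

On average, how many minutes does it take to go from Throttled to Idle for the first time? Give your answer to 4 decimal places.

3.0740

Let t(s) be the expected number of minutes to first reach Idle from state s, with t(Idle) = 0. Conditioning on the first minute:
t(Busy) = 1 + 0.25·t(Busy) + 0.4·t(Throttled) + 0.2·t(Overloaded)
t(Throttled) = 1 + 0.1·t(Busy) + 0.15·t(Throttled) + 0.35·t(Overloaded)
t(Overloaded) = 1 + 0.15·t(Busy) + 0.45·t(Throttled) + 0.15·t(Overloaded)
Solving: t(Busy) = 3.9043, t(Throttled) = 3.0740, t(Overloaded) = 3.4929.
Expected minutes from Throttled to Idle: 3.0740.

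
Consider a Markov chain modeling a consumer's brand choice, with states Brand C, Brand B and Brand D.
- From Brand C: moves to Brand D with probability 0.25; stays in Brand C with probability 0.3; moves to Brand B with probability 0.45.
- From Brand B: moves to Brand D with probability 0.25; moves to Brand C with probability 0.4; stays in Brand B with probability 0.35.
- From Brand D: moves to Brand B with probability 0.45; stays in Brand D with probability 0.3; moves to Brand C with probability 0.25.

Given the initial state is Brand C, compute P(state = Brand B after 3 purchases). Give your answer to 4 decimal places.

Propagate the distribution vector 3 purchases from Brand C.
After 0 purchases: (1.0000, 0.0000, 0.0000)
After 1 purchase: (0.3000, 0.4500, 0.2500)
After 2 purchases: (0.3325, 0.4050, 0.2625)
After 3 purchases: (0.3274, 0.4095, 0.2631)
P(in Brand B after 3 purchases) = 0.4095

0.4095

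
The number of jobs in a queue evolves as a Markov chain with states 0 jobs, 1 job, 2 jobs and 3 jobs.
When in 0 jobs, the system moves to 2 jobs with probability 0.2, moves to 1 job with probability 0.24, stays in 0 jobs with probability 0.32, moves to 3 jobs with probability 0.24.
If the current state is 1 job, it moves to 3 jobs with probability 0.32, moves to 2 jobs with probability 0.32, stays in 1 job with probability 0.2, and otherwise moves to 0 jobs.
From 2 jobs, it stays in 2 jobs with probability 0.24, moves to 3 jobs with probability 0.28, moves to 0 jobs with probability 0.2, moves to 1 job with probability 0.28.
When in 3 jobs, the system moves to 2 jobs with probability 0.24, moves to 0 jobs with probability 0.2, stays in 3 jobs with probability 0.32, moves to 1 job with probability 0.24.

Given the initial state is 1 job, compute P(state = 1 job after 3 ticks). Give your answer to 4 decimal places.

Propagate the distribution vector 3 ticks from 1 job.
After 0 ticks: (0.0000, 1.0000, 0.0000, 0.0000)
After 1 tick: (0.1600, 0.2000, 0.3200, 0.3200)
After 2 ticks: (0.2112, 0.2448, 0.2496, 0.2944)
After 3 ticks: (0.2156, 0.2402, 0.2511, 0.2931)
P(in 1 job after 3 ticks) = 0.2402

0.2402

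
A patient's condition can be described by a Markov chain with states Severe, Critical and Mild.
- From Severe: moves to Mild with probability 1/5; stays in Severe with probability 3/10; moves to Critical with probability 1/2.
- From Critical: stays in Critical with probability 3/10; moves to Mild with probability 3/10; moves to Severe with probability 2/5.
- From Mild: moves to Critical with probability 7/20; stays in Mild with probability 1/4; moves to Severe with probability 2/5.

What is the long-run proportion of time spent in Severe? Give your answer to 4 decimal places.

Let the stationary distribution be π with π = πP and π_1 + π_2 + π_3 = 1.
π_1 = 0.3·π_1 + 0.4·π_2 + 0.4·π_3
π_2 = 0.5·π_1 + 0.3·π_2 + 0.35·π_3
Solving with the normalization constraint gives π = (0.3636, 0.3853, 0.2511).
So the stationary probability of Severe is 0.3636.

0.3636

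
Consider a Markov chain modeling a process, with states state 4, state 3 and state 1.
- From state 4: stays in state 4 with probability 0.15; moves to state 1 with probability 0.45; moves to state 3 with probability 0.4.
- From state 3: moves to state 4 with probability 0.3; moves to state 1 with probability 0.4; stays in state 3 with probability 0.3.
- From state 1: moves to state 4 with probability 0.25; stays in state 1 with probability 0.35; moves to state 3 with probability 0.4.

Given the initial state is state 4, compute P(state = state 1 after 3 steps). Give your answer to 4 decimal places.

Propagate the distribution vector 3 steps from state 4.
After 0 steps: (1.0000, 0.0000, 0.0000)
After 1 step: (0.1500, 0.4000, 0.4500)
After 2 steps: (0.2550, 0.3600, 0.3850)
After 3 steps: (0.2425, 0.3640, 0.3935)
P(in state 1 after 3 steps) = 0.3935

0.3935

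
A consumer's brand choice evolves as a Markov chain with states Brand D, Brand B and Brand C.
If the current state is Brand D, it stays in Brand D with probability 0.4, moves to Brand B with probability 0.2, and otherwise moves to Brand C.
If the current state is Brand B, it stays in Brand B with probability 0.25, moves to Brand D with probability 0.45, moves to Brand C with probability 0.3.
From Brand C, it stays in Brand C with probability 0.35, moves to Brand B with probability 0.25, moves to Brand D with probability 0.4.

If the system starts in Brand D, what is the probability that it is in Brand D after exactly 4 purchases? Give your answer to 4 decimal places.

0.4115

Propagate the distribution vector 4 purchases from Brand D.
After 0 purchases: (1.0000, 0.0000, 0.0000)
After 1 purchase: (0.4000, 0.2000, 0.4000)
After 2 purchases: (0.4100, 0.2300, 0.3600)
After 3 purchases: (0.4115, 0.2295, 0.3590)
After 4 purchases: (0.4115, 0.2294, 0.3591)
P(in Brand D after 4 purchases) = 0.4115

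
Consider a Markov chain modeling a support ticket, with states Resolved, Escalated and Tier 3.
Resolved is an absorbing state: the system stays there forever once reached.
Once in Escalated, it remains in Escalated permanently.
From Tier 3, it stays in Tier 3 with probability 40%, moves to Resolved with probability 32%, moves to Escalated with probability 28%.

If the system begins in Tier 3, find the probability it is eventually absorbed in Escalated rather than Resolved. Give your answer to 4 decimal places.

Let h(s) be the probability of absorption at Escalated starting from transient state s. Then h(Escalated) = 1 and h(Resolved) = 0. By first-step analysis:
h(Tier 3) = 0.32·0 + 0.28·1 + 0.4·h(Tier 3)
Solving: h(Tier 3) = 0.4667.
Starting from Tier 3, the probability is 0.4667.

0.4667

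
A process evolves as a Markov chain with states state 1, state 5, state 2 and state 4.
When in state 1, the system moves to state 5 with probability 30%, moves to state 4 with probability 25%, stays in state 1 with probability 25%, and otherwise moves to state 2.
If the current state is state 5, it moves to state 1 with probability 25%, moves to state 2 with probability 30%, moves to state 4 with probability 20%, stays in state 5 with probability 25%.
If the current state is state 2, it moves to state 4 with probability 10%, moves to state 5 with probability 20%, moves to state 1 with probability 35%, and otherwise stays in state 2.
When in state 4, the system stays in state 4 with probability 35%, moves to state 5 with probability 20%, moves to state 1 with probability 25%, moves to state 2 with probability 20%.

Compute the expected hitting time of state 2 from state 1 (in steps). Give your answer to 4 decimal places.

Let t(s) be the expected number of steps to first reach state 2 from state s, with t(state 2) = 0. Conditioning on the first step:
t(state 1) = 1 + 0.25·t(state 1) + 0.3·t(state 5) + 0.25·t(state 4)
t(state 5) = 1 + 0.25·t(state 1) + 0.25·t(state 5) + 0.2·t(state 4)
t(state 4) = 1 + 0.25·t(state 1) + 0.2·t(state 5) + 0.35·t(state 4)
Solving: t(state 1) = 4.4235, t(state 5) = 4.0000, t(state 4) = 4.4706.
Expected steps from state 1 to state 2: 4.4235.

4.4235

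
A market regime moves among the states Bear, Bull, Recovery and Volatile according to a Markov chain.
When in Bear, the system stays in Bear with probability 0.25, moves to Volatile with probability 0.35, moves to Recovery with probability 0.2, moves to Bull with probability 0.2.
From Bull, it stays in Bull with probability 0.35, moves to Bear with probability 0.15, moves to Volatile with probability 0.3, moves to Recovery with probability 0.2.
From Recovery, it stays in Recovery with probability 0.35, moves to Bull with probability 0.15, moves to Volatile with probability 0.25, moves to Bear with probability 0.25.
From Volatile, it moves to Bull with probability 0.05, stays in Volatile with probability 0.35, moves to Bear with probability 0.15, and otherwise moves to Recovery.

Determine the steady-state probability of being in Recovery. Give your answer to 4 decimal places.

Let the stationary distribution be π with π = πP and π_1 + π_2 + π_3 + π_4 = 1.
π_1 = 0.25·π_1 + 0.15·π_2 + 0.25·π_3 + 0.15·π_4
π_2 = 0.2·π_1 + 0.35·π_2 + 0.15·π_3 + 0.05·π_4
π_3 = 0.2·π_1 + 0.2·π_2 + 0.35·π_3 + 0.45·π_4
Solving with the normalization constraint gives π = (0.2029, 0.1615, 0.3263, 0.3093).
So the stationary probability of Recovery is 0.3263.

0.3263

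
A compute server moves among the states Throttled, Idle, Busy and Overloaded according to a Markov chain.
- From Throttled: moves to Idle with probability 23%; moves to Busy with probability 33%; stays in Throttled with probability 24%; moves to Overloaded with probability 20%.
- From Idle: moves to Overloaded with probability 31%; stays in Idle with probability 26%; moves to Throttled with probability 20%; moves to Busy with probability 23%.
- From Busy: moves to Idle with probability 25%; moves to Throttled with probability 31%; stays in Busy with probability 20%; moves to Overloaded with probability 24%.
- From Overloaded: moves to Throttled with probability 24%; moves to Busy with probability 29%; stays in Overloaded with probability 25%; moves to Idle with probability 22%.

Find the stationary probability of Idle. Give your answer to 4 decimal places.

Let the stationary distribution be π with π = πP and π_1 + π_2 + π_3 + π_4 = 1.
π_1 = 0.24·π_1 + 0.2·π_2 + 0.31·π_3 + 0.24·π_4
π_2 = 0.23·π_1 + 0.26·π_2 + 0.25·π_3 + 0.22·π_4
π_3 = 0.33·π_1 + 0.23·π_2 + 0.2·π_3 + 0.29·π_4
Solving with the normalization constraint gives π = (0.2487, 0.2399, 0.2620, 0.2493).
So the stationary probability of Idle is 0.2399.

0.2399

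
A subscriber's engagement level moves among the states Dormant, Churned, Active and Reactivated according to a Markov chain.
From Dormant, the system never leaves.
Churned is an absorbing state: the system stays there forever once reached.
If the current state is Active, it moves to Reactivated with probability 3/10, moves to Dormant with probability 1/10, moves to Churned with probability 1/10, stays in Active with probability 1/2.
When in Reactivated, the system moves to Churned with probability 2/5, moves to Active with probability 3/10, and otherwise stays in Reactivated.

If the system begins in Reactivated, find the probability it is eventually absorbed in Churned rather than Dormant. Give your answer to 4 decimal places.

Let h(s) be the probability of absorption at Churned starting from transient state s. Then h(Churned) = 1 and h(Dormant) = 0. By first-step analysis:
h(Active) = 0.1·0 + 0.1·1 + 0.5·h(Active) + 0.3·h(Reactivated)
h(Reactivated) = 0.4·1 + 0.3·h(Active) + 0.3·h(Reactivated)
Solving: h(Active) = 0.7308, h(Reactivated) = 0.8846.
Starting from Reactivated, the probability is 0.8846.

0.8846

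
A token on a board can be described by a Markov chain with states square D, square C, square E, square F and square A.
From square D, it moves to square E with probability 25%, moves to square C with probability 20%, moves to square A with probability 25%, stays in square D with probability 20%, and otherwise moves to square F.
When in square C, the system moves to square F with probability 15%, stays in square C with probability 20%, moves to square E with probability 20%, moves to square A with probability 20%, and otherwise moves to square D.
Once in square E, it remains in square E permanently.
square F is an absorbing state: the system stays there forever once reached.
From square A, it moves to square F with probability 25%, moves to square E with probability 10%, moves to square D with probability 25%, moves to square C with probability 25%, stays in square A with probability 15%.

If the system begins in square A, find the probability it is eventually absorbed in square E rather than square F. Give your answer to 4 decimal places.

0.4525

Let h(s) be the probability of absorption at square E starting from transient state s. Then h(square E) = 1 and h(square F) = 0. By first-step analysis:
h(square D) = 0.2·h(square D) + 0.2·h(square C) + 0.25·1 + 0.1·0 + 0.25·h(square A)
h(square C) = 0.25·h(square D) + 0.2·h(square C) + 0.2·1 + 0.15·0 + 0.2·h(square A)
h(square A) = 0.25·h(square D) + 0.25·h(square C) + 0.1·1 + 0.25·0 + 0.15·h(square A)
Solving: h(square D) = 0.5909, h(square C) = 0.5478, h(square A) = 0.4525.
Starting from square A, the probability is 0.4525.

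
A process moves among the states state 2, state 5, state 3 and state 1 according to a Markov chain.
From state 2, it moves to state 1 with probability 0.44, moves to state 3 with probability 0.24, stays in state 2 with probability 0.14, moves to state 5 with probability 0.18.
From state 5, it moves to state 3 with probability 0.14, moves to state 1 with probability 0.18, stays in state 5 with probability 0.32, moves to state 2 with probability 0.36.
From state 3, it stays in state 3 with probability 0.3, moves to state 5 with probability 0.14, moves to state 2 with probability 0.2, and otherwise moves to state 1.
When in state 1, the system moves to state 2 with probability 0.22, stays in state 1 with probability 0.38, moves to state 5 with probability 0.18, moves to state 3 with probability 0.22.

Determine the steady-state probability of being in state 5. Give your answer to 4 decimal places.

Let the stationary distribution be π with π = πP and π_1 + π_2 + π_3 + π_4 = 1.
π_1 = 0.14·π_1 + 0.36·π_2 + 0.2·π_3 + 0.22·π_4
π_2 = 0.18·π_1 + 0.32·π_2 + 0.14·π_3 + 0.18·π_4
π_3 = 0.24·π_1 + 0.14·π_2 + 0.3·π_3 + 0.22·π_4
Solving with the normalization constraint gives π = (0.2253, 0.1988, 0.2267, 0.3492).
So the stationary probability of state 5 is 0.1988.

0.1988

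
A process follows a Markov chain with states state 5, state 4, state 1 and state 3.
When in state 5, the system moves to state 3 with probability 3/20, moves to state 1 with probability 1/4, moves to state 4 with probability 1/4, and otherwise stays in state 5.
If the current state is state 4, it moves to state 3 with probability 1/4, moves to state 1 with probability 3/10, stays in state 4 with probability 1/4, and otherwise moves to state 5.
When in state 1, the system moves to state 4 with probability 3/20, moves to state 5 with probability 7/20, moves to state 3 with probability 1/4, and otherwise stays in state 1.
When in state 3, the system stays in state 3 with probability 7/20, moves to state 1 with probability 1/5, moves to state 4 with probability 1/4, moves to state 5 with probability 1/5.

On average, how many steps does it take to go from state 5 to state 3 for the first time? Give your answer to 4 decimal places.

5.0376

Let t(s) be the expected number of steps to first reach state 3 from state s, with t(state 3) = 0. Conditioning on the first step:
t(state 5) = 1 + 0.35·t(state 5) + 0.25·t(state 4) + 0.25·t(state 1)
t(state 4) = 1 + 0.2·t(state 5) + 0.25·t(state 4) + 0.3·t(state 1)
t(state 1) = 1 + 0.35·t(state 5) + 0.15·t(state 4) + 0.25·t(state 1)
Solving: t(state 5) = 5.0376, t(state 4) = 4.5113, t(state 1) = 4.5865.
Expected steps from state 5 to state 3: 5.0376.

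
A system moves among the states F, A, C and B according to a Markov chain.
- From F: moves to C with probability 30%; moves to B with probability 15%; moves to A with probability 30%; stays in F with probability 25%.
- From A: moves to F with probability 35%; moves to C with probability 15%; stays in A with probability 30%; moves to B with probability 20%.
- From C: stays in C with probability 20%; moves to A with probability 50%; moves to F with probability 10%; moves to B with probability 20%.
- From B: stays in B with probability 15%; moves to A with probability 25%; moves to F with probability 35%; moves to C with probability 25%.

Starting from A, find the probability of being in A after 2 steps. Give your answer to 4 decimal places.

Propagate the distribution vector 2 steps from A.
After 0 steps: (0.0000, 1.0000, 0.0000, 0.0000)
After 1 step: (0.3500, 0.3000, 0.1500, 0.2000)
After 2 steps: (0.2775, 0.3200, 0.2300, 0.1725)
P(in A after 2 steps) = 0.3200

0.3200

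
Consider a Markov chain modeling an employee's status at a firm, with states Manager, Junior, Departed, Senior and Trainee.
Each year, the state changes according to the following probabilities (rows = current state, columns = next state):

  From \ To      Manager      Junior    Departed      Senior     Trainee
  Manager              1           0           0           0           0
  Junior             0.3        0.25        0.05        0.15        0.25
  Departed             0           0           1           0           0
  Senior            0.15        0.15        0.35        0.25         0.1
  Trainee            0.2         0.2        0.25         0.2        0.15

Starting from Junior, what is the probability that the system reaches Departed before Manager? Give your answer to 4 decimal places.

Let h(s) be the probability of absorption at Departed starting from transient state s. Then h(Departed) = 1 and h(Manager) = 0. By first-step analysis:
h(Junior) = 0.3·0 + 0.25·h(Junior) + 0.05·1 + 0.15·h(Senior) + 0.25·h(Trainee)
h(Senior) = 0.15·0 + 0.15·h(Junior) + 0.35·1 + 0.25·h(Senior) + 0.1·h(Trainee)
h(Trainee) = 0.2·0 + 0.2·h(Junior) + 0.25·1 + 0.2·h(Senior) + 0.15·h(Trainee)
Solving: h(Junior) = 0.3627, h(Senior) = 0.6089, h(Trainee) = 0.5227.
Starting from Junior, the probability is 0.3627.

0.3627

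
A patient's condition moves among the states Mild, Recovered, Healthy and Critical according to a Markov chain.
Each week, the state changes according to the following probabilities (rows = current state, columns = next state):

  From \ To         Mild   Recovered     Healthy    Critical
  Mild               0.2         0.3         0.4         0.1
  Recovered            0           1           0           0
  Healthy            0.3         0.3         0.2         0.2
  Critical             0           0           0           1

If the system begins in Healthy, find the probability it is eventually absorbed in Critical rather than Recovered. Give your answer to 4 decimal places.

Let h(s) be the probability of absorption at Critical starting from transient state s. Then h(Critical) = 1 and h(Recovered) = 0. By first-step analysis:
h(Mild) = 0.2·h(Mild) + 0.3·0 + 0.4·h(Healthy) + 0.1·1
h(Healthy) = 0.3·h(Mild) + 0.3·0 + 0.2·h(Healthy) + 0.2·1
Solving: h(Mild) = 0.3077, h(Healthy) = 0.3654.
Starting from Healthy, the probability is 0.3654.

0.3654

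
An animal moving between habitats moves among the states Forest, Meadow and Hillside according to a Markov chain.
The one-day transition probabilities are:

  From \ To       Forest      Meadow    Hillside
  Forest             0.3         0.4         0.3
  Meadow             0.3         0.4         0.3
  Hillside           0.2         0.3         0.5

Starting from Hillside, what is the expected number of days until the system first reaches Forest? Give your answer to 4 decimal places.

4.2857

Let t(s) be the expected number of days to first reach Forest from state s, with t(Forest) = 0. Conditioning on the first day:
t(Meadow) = 1 + 0.4·t(Meadow) + 0.3·t(Hillside)
t(Hillside) = 1 + 0.3·t(Meadow) + 0.5·t(Hillside)
Solving: t(Meadow) = 3.8095, t(Hillside) = 4.2857.
Expected days from Hillside to Forest: 4.2857.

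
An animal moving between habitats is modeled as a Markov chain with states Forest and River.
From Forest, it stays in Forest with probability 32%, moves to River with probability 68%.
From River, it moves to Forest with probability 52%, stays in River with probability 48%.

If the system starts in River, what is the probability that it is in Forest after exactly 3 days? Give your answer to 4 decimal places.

0.4368

Propagate the distribution vector 3 days from River.
After 0 days: (0.0000, 1.0000)
After 1 day: (0.5200, 0.4800)
After 2 days: (0.4160, 0.5840)
After 3 days: (0.4368, 0.5632)
P(in Forest after 3 days) = 0.4368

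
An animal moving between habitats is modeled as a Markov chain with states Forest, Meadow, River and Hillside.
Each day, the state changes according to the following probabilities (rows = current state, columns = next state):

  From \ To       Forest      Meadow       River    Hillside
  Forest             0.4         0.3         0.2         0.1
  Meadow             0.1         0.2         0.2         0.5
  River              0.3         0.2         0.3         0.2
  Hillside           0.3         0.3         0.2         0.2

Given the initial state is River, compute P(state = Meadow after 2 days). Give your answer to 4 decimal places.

Propagate the distribution vector 2 days from River.
After 0 days: (0.0000, 0.0000, 1.0000, 0.0000)
After 1 day: (0.3000, 0.2000, 0.3000, 0.2000)
After 2 days: (0.2900, 0.2500, 0.2300, 0.2300)
P(in Meadow after 2 days) = 0.2500

0.2500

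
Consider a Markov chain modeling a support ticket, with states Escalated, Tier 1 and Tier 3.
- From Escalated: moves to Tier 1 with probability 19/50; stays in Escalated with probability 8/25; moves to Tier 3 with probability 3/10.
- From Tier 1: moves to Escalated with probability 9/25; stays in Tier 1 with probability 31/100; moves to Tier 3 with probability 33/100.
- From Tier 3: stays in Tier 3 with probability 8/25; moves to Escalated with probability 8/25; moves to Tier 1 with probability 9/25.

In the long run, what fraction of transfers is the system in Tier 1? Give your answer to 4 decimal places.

Let the stationary distribution be π with π = πP and π_1 + π_2 + π_3 = 1.
π_1 = 0.32·π_1 + 0.36·π_2 + 0.32·π_3
π_2 = 0.38·π_1 + 0.31·π_2 + 0.36·π_3
Solving with the normalization constraint gives π = (0.3340, 0.3492, 0.3168).
So the stationary probability of Tier 1 is 0.3492.

0.3492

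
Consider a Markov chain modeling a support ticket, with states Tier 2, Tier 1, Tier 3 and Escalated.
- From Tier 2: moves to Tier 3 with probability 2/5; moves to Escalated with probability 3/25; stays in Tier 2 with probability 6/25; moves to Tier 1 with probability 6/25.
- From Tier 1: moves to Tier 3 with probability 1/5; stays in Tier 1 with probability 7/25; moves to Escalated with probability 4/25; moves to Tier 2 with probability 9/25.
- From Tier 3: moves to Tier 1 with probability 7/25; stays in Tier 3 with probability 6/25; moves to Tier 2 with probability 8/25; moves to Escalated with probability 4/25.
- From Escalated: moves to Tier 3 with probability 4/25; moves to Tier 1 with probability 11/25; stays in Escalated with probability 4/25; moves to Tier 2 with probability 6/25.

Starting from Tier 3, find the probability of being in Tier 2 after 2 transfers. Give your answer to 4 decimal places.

Propagate the distribution vector 2 transfers from Tier 3.
After 0 transfers: (0.0000, 0.0000, 1.0000, 0.0000)
After 1 transfer: (0.3200, 0.2800, 0.2400, 0.1600)
After 2 transfers: (0.2928, 0.2928, 0.2672, 0.1472)
P(in Tier 2 after 2 transfers) = 0.2928

0.2928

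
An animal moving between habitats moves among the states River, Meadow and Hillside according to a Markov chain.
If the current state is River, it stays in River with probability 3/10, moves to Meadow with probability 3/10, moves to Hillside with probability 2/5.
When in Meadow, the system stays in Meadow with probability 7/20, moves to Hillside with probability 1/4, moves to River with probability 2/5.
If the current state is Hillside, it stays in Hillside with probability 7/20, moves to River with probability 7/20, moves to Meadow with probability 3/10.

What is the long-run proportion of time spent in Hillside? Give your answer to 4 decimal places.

0.3358

Let the stationary distribution be π with π = πP and π_1 + π_2 + π_3 = 1.
π_1 = 0.3·π_1 + 0.4·π_2 + 0.35·π_3
π_2 = 0.3·π_1 + 0.35·π_2 + 0.3·π_3
Solving with the normalization constraint gives π = (0.3484, 0.3158, 0.3358).
So the stationary probability of Hillside is 0.3358.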